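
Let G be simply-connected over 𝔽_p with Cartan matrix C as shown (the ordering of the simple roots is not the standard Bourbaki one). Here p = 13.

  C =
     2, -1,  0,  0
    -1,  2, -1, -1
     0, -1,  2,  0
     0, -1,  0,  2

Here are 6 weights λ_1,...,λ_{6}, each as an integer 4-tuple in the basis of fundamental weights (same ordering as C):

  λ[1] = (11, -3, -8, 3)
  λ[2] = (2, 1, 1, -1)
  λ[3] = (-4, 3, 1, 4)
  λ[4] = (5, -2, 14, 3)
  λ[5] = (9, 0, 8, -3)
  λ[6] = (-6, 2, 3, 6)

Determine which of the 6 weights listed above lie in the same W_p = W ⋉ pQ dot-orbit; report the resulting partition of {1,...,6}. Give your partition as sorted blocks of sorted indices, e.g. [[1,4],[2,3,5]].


Cartan matrix: type D_4 (|W|=192); un-permuting the 4 rows.

Ā_13 reps of the 6 weights (D_4, coords as presented):

  [1] (3, 1, 2, 5);  [2] (3, 2, 2, 0);  [3] (3, 1, 2, 5);  [4] (3, 1, 2, 5);  [5] (3, 1, 2, 5);  [6] (3, 1, 2, 5)

Partition of {1..6} into 2 W_13-dot-orbits:

[[1, 3, 4, 5, 6], [2]]


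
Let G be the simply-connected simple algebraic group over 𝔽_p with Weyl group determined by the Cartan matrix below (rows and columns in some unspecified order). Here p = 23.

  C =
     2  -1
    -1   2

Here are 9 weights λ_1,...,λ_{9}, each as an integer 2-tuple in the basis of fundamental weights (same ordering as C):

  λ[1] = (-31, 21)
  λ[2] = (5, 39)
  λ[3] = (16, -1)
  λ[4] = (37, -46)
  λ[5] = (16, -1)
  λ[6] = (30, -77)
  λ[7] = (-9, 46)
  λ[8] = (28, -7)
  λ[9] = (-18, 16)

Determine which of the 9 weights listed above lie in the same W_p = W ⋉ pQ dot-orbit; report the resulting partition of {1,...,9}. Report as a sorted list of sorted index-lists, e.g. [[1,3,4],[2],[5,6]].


Cartan matrix: type A_2 (|W|=6); un-permuting the 2 rows.

Each λ_j+ρ reduced to Ā_23; 2-tuples below use C's row order:

    1: (15, 1)
    2: (17, 0)
    3: (17, 0)
    4: (15, 1)
    5: (17, 0)
    6: (15, 1)
    7: (15, 1)
    8: (17, 0)
    9: (17, 0)

Partition of {1..9} into 2 W_23-dot-orbits:

[[1, 4, 6, 7], [2, 3, 5, 8, 9]]


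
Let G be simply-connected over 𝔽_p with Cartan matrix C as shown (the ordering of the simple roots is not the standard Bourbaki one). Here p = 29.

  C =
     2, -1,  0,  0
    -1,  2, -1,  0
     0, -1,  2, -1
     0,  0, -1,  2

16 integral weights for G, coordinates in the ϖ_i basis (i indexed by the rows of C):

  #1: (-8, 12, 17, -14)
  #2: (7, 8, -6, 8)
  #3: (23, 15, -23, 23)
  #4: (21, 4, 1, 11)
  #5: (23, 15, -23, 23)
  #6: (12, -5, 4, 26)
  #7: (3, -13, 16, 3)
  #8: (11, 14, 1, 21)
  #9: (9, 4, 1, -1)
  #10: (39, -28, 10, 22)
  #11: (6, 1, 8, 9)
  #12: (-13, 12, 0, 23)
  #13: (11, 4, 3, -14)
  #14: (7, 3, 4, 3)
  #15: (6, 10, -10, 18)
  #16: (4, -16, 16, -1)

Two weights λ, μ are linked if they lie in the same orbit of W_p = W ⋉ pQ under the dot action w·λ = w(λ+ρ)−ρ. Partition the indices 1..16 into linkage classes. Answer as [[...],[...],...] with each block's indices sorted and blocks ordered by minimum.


C ↔ A_4 under row/col permutation; |W(A_4)| = 120.

Each λ_j+ρ reduced to Ā_29; 4-tuples below use C's row order:

  [1] (5, 6, 5, 11) · [2] (8, 4, 5, 4) · [3] (5, 6, 5, 11) · [4] (10, 5, 2, 0) · [5] (5, 6, 5, 11) · [6] (3, 1, 1, 15) · [7] (8, 4, 5, 4) · [8] (10, 5, 2, 0) · [9] (10, 5, 2, 0) · [10] (5, 6, 5, 11) · [11] (7, 2, 9, 10) · [12] (3, 1, 1, 15) · [13] (8, 4, 5, 4) · [14] (8, 4, 5, 4) · [15] (7, 2, 9, 10) · [16] (10, 5, 2, 0)

These 16 weights hit 5 W_29-dot-orbits; sizes (4, 4, 4, 2, 2):

[[1, 3, 5, 10], [2, 7, 13, 14], [4, 8, 9, 16], [6, 12], [11, 15]]


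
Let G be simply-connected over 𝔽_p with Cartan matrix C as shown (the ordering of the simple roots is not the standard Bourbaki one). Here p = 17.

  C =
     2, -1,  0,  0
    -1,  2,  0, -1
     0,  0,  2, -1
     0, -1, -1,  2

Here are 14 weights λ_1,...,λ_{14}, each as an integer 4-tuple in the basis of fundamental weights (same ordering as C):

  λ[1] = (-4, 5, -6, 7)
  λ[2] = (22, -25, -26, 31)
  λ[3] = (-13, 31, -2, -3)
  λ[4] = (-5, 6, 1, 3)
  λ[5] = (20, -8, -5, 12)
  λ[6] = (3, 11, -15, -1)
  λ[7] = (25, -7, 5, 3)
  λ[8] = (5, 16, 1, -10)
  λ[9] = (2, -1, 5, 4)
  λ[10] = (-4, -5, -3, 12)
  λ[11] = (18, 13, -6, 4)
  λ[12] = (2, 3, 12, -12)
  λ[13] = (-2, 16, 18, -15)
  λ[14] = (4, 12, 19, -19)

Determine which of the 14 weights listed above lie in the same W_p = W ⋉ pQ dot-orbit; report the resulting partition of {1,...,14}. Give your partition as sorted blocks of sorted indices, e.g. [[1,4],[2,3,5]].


Dynkin diagram of C (from the 6 off-diagonal −1 entries): A_4.

Folding the 14 weights λ_j+ρ into Ā_17 (reps in the given 4-coord order):

  [1] (3, 3, 5, 3) · [2] (0, 8, 1, 2) · [3] (2, 2, 0, 12) · [4] (4, 3, 2, 4) · [5] (4, 3, 2, 4) · [6] (2, 2, 0, 12) · [7] (4, 3, 2, 4) · [8] (0, 8, 1, 2) · [9] (3, 0, 6, 5) · [10] (4, 3, 2, 4) · [11] (2, 2, 0, 12) · [12] (4, 3, 2, 4) · [13] (2, 2, 0, 12) · [14] (2, 2, 0, 12)

Grouping the 14 weights by Ā_17-representative: 5 linkage classes.

[[1], [2, 8], [3, 6, 11, 13, 14], [4, 5, 7, 10, 12], [9]]


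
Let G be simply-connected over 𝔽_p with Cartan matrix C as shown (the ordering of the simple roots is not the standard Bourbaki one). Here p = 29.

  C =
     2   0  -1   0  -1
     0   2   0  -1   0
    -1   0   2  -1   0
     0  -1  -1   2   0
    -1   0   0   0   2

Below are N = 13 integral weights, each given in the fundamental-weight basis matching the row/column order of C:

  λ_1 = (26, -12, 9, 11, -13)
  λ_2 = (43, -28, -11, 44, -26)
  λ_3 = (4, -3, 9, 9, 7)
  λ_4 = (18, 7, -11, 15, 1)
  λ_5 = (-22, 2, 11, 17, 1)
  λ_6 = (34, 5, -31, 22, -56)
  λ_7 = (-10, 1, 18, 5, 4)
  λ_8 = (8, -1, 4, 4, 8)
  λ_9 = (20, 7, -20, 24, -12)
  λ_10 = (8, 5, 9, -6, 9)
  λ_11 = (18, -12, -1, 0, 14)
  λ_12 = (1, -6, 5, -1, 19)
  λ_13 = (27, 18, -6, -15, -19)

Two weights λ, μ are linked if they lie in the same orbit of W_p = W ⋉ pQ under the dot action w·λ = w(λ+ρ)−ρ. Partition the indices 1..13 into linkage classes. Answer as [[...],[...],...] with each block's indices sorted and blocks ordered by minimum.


Type A_5, rank 5, |W|=720; reorder rows/cols to standard.

Each λ_j+ρ reduced to Ā_29; 5-tuples below use C's row order:

    λ_1 → (7, 1, 2, 8, 8)
    λ_2 → (5, 2, 10, 6, 4)
    λ_3 → (5, 2, 10, 6, 4)
    λ_4 → (5, 2, 10, 6, 4)
    λ_5 → (7, 1, 2, 8, 8)
    λ_6 → (2, 0, 1, 5, 20)
    λ_7 → (5, 2, 10, 6, 4)
    λ_8 → (9, 0, 5, 5, 9)
    λ_9 → (5, 2, 10, 6, 4)
    λ_10 → (9, 0, 5, 5, 9)
    λ_11 → (9, 0, 5, 5, 9)
    λ_12 → (2, 0, 1, 5, 20)
    λ_13 → (9, 0, 5, 5, 9)

Partition of {1..13} into 4 W_29-dot-orbits:

[[1, 5], [2, 3, 4, 7, 9], [6, 12], [8, 10, 11, 13]]


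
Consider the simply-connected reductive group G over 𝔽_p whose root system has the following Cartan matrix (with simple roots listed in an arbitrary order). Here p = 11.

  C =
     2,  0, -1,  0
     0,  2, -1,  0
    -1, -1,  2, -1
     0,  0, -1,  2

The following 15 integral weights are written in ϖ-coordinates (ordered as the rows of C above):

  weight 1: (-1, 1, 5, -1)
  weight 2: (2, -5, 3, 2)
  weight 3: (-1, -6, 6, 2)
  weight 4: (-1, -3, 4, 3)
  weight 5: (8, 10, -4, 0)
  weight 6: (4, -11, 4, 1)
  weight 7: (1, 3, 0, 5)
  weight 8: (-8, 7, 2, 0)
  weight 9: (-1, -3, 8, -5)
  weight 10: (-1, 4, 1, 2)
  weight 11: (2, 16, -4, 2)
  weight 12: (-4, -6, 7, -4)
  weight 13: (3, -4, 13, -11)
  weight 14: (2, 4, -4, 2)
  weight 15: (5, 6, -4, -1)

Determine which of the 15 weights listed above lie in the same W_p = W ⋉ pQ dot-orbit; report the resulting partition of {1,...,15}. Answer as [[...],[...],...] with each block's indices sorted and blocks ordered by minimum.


Dynkin diagram of C (from the 6 off-diagonal −1 entries): D_4.

Ā_11 reps of the 15 weights (D_4, coords as presented):

    1: (0, 2, 3, 0)
    2: (3, 4, 0, 3)
    3: (0, 5, 1, 3)
    4: (0, 2, 2, 4)
    5: (0, 2, 2, 4)
    6: (0, 5, 1, 3)
    7: (0, 2, 2, 4)
    8: (3, 4, 0, 3)
    9: (0, 2, 2, 4)
    10: (0, 5, 1, 3)
    11: (0, 2, 3, 0)
    12: (0, 2, 3, 0)
    13: (3, 4, 0, 3)
    14: (0, 2, 3, 0)
    15: (3, 4, 0, 3)

These 15 weights hit 4 W_11-dot-orbits; sizes (4, 4, 3, 4):

[[1, 11, 12, 14], [2, 8, 13, 15], [3, 6, 10], [4, 5, 7, 9]]


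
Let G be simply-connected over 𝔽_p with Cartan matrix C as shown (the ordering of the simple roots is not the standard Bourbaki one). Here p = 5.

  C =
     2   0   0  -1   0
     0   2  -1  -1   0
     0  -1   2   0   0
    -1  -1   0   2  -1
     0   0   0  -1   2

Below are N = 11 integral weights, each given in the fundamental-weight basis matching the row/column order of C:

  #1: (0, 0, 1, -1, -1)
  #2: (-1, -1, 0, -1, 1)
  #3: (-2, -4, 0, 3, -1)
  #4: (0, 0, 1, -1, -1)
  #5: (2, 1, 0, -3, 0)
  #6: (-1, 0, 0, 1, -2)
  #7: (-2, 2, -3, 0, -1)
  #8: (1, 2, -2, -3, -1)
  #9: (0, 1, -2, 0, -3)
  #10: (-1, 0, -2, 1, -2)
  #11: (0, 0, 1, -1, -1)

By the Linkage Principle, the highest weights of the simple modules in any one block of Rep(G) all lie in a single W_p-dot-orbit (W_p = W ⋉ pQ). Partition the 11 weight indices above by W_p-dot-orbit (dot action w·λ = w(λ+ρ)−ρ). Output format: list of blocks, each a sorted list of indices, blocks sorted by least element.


D_5 Cartan matrix, 5 simple roots permuted; ρ=(1,1,1,1,1).

Ā_5 reps of the 11 weights (D_5, coords as presented):

    λ_1 → (1, 1, 2, 0, 0)
    λ_2 → (0, 0, 1, 0, 2)
    λ_3 → (1, 1, 2, 0, 0)
    λ_4 → (1, 1, 2, 0, 0)
    λ_5 → (1, 0, 1, 1, 1)
    λ_6 → (0, 0, 1, 1, 1)
    λ_7 → (1, 1, 2, 0, 0)
    λ_8 → (0, 0, 1, 0, 2)
    λ_9 → (0, 0, 1, 1, 1)
    λ_10 → (0, 0, 1, 1, 1)
    λ_11 → (1, 1, 2, 0, 0)

These 11 weights hit 4 W_5-dot-orbits; sizes (5, 2, 1, 3):

[[1, 3, 4, 7, 11], [2, 8], [5], [6, 9, 10]]


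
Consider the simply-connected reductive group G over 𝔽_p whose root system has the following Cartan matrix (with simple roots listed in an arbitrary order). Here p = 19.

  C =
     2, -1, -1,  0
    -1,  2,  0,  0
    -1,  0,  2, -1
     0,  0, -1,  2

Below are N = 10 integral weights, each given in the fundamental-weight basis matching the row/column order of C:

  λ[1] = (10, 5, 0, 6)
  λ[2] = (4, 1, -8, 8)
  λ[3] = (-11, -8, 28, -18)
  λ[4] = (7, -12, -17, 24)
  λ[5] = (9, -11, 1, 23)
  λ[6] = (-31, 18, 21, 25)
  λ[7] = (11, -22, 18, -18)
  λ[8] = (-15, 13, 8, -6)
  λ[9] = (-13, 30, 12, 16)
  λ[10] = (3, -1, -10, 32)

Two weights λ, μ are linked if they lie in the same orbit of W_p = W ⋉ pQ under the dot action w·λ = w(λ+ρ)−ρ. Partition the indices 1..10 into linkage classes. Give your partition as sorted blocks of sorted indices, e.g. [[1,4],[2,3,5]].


Cartan matrix: type A_4 (|W|=120); un-permuting the 4 rows.

λ_j+ρ reflected into Ā_19 (⟨·,θ^∨⟩≤19); 4-tuples as given:

  [1] (11, 0, 1, 1) · [2] (2, 0, 5, 2) · [3] (2, 0, 5, 2) · [4] (8, 2, 3, 0) · [5] (2, 0, 5, 2) · [6] (3, 8, 7, 1) · [7] (2, 0, 5, 2) · [8] (4, 0, 5, 5) · [9] (11, 0, 1, 1) · [10] (4, 0, 5, 5)

Linkage partition of the 10 weights (5 classes, p=19):

[[1, 9], [2, 3, 5, 7], [4], [6], [8, 10]]


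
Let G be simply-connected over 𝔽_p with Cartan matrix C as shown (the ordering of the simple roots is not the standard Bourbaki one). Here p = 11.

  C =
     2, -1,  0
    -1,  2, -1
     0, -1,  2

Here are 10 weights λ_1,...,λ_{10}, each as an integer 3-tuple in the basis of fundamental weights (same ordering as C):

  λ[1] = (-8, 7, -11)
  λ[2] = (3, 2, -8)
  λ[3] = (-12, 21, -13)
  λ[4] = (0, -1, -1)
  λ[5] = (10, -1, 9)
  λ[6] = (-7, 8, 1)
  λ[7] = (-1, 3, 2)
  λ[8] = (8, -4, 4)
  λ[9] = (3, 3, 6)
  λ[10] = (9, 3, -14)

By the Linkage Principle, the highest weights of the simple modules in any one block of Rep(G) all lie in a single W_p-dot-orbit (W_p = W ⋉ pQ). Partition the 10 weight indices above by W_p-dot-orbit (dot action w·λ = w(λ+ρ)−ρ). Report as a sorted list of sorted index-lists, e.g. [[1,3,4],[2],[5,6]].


A_3 Cartan matrix, 3 simple roots permuted; ρ=(1,1,1).

λ_j+ρ reflected into Ā_11 (⟨·,θ^∨⟩≤11); 3-tuples as given:

  λ_1+ρ ↦ (2, 7, 1)
  λ_2+ρ ↦ (0, 4, 3)
  λ_3+ρ ↦ (1, 0, 0)
  λ_4+ρ ↦ (1, 0, 0)
  λ_5+ρ ↦ (1, 0, 0)
  λ_6+ρ ↦ (6, 3, 2)
  λ_7+ρ ↦ (0, 4, 3)
  λ_8+ρ ↦ (6, 3, 2)
  λ_9+ρ ↦ (0, 4, 3)
  λ_10+ρ ↦ (2, 7, 1)

Linkage partition of the 10 weights (4 classes, p=11):

[[1, 10], [2, 7, 9], [3, 4, 5], [6, 8]]


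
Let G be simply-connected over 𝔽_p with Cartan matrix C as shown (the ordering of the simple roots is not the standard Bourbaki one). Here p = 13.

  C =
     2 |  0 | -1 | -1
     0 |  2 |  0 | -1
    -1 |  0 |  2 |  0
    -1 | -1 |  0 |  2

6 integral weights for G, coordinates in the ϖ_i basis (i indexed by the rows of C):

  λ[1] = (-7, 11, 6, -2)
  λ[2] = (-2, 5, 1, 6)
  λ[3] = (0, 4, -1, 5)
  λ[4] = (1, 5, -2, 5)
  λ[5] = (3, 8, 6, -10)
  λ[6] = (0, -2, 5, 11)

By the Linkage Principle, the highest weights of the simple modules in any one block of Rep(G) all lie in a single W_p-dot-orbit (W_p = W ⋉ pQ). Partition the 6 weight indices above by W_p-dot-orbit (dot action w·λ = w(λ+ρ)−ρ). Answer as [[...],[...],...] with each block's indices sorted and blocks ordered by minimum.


Cartan matrix: type A_4 (|W|=120); un-permuting the 4 rows.

Ā_13 reps of the 6 weights (A_4, coords as presented):

  [1] (1, 5, 0, 6);  [2] (1, 5, 0, 6);  [3] (1, 5, 0, 6);  [4] (1, 5, 0, 6);  [5] (5, 0, 2, 4);  [6] (1, 5, 0, 6)

These 6 weights hit 2 W_13-dot-orbits; sizes (5, 1):

[[1, 2, 3, 4, 6], [5]]


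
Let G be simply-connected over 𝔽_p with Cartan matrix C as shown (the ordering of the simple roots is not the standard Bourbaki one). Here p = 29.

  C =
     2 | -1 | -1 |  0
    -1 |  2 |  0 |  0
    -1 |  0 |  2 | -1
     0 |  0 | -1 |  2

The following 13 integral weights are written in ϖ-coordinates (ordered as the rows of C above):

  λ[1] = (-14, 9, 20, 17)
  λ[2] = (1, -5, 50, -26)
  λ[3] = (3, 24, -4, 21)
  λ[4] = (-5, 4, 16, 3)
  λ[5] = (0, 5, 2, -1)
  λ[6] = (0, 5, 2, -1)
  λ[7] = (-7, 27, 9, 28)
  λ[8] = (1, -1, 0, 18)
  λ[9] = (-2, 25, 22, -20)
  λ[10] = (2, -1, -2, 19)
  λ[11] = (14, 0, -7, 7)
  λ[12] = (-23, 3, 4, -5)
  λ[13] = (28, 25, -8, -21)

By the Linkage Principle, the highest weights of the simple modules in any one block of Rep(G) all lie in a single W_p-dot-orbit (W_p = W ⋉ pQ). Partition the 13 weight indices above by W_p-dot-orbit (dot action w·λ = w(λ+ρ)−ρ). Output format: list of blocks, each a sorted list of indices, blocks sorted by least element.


Type A_4, rank 4, |W|=120; reorder rows/cols to standard.

Folding the 13 weights λ_j+ρ into Ā_29 (reps in the given 4-coord order):

    λ_1 → (3, 7, 8, 8)
    λ_2 → (20, 2, 4, 1)
    λ_3 → (1, 6, 3, 0)
    λ_4 → (4, 1, 13, 4)
    λ_5 → (1, 6, 3, 0)
    λ_6 → (1, 6, 3, 0)
    λ_7 → (1, 6, 3, 0)
    λ_8 → (2, 0, 1, 19)
    λ_9 → (1, 6, 3, 0)
    λ_10 → (2, 0, 1, 19)
    λ_11 → (9, 1, 6, 2)
    λ_12 → (4, 1, 13, 4)
    λ_13 → (2, 0, 1, 19)

Linkage partition of the 13 weights (6 classes, p=29):

[[1], [2], [3, 5, 6, 7, 9], [4, 12], [8, 10, 13], [11]]


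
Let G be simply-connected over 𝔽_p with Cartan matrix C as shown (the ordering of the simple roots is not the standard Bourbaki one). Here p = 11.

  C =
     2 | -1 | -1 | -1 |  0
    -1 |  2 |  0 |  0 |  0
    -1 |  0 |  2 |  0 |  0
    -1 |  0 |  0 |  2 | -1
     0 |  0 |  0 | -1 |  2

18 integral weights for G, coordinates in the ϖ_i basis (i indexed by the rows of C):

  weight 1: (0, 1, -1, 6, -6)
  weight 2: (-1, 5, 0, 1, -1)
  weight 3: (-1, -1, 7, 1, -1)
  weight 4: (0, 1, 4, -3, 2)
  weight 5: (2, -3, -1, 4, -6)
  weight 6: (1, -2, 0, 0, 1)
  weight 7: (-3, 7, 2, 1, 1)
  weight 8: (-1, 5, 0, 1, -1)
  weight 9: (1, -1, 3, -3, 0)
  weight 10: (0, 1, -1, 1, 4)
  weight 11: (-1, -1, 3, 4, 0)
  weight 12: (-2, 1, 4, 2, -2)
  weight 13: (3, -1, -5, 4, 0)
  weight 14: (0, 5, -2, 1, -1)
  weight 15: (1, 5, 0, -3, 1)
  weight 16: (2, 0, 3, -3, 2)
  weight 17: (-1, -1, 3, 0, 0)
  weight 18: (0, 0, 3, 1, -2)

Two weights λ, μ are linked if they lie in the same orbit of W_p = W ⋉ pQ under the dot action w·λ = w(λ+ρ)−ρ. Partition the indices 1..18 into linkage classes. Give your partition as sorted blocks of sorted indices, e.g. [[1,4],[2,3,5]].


Cartan matrix: type D_5 (|W|=1920); un-permuting the 5 rows.

W_11-reps of the 18 weights in Ā_11 (same 5-coord order as C):

  λ_1+ρ ↦ (1, 2, 0, 0, 5) · λ_2+ρ ↦ (0, 6, 1, 2, 0) · λ_3+ρ ↦ (0, 0, 8, 1, 0) · λ_4+ρ ↦ (1, 1, 4, 1, 1) · λ_5+ρ ↦ (1, 2, 0, 0, 5) · λ_6+ρ ↦ (1, 1, 1, 1, 2) · λ_7+ρ ↦ (0, 6, 1, 2, 0) · λ_8+ρ ↦ (0, 6, 1, 2, 0) · λ_9+ρ ↦ (0, 0, 4, 1, 1) · λ_10+ρ ↦ (1, 2, 0, 0, 5) · λ_11+ρ ↦ (0, 0, 4, 1, 1) · λ_12+ρ ↦ (1, 1, 4, 1, 1) · λ_13+ρ ↦ (0, 0, 4, 1, 1) · λ_14+ρ ↦ (0, 6, 1, 2, 0) · λ_15+ρ ↦ (0, 6, 1, 2, 0) · λ_16+ρ ↦ (1, 1, 4, 1, 1) · λ_17+ρ ↦ (0, 0, 4, 1, 1) · λ_18+ρ ↦ (1, 1, 4, 1, 1)

Linkage partition of the 18 weights (6 classes, p=11):

[[1, 5, 10], [2, 7, 8, 14, 15], [3], [4, 12, 16, 18], [6], [9, 11, 13, 17]]


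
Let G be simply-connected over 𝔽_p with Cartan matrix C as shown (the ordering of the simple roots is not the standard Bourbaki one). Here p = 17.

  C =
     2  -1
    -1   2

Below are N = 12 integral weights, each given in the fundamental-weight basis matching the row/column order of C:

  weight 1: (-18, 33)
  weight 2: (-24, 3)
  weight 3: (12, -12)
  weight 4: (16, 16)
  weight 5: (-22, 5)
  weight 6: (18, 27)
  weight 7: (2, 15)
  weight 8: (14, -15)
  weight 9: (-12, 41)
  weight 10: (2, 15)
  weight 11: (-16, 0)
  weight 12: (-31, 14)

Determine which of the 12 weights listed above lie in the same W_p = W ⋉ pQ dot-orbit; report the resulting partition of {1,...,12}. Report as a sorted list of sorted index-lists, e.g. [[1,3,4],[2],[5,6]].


Dynkin diagram of C (from the 2 off-diagonal −1 entries): A_2.

W_17-reps of the 12 weights in Ā_17 (same 2-coord order as C):

  λ_1 → (0, 0) · λ_2 → (2, 11) · λ_3 → (2, 11) · λ_4 → (0, 0) · λ_5 → (2, 11) · λ_6 → (2, 11) · λ_7 → (1, 14) · λ_8 → (1, 14) · λ_9 → (6, 8) · λ_10 → (1, 14) · λ_11 → (1, 14) · λ_12 → (2, 2)

Linkage partition of the 12 weights (5 classes, p=17):

[[1, 4], [2, 3, 5, 6], [7, 8, 10, 11], [9], [12]]


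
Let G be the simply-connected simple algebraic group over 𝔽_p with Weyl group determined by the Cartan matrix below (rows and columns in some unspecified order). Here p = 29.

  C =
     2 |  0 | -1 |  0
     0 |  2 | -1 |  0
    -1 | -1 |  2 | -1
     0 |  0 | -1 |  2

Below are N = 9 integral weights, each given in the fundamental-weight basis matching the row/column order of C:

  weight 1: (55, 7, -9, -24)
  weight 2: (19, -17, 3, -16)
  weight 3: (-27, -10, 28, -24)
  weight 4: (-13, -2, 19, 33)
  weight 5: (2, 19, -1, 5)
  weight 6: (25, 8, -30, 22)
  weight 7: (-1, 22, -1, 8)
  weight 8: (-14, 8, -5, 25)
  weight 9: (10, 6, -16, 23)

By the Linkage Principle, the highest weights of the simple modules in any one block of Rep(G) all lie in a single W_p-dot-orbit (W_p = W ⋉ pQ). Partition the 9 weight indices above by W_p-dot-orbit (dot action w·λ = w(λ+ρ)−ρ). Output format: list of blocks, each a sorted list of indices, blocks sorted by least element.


Cartan matrix: type D_4 (|W|=192); un-permuting the 4 rows.

Each λ_j+ρ reduced to Ā_29; 4-tuples below use C's row order:

  1: (2, 4, 2, 19) · 2: (4, 8, 3, 9) · 3: (3, 20, 0, 6) · 4: (1, 12, 4, 3) · 5: (3, 20, 0, 6) · 6: (3, 20, 0, 6) · 7: (3, 20, 0, 6) · 8: (4, 8, 3, 9) · 9: (4, 8, 3, 9)

These 9 weights hit 4 W_29-dot-orbits; sizes (1, 3, 4, 1):

[[1], [2, 8, 9], [3, 5, 6, 7], [4]]


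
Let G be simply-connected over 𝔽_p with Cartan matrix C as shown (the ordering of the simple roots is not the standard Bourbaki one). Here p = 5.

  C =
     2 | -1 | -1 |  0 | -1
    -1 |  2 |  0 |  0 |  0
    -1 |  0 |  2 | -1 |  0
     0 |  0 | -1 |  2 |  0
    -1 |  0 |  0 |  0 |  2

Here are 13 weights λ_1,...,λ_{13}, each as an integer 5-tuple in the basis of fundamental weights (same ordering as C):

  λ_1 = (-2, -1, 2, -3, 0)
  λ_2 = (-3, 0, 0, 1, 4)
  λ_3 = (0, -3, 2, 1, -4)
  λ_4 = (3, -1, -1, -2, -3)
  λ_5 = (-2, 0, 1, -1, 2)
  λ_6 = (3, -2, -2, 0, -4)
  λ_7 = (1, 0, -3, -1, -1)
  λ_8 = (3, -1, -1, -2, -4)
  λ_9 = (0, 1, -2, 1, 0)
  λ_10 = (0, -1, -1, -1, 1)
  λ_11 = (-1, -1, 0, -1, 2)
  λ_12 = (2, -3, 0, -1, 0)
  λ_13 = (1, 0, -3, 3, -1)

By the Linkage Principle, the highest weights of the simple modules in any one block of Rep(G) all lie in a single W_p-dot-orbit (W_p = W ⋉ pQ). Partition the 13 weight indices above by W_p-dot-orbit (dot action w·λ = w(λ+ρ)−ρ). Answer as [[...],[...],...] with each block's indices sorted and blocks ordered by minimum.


Cartan matrix: type D_5 (|W|=1920); un-permuting the 5 rows.

Folding the 13 weights λ_j+ρ into Ā_5 (reps in the given 5-coord order):

  λ_1+ρ ↦ (0, 1, 0, 2, 0)
  λ_2+ρ ↦ (1, 0, 0, 0, 2)
  λ_3+ρ ↦ (0, 2, 0, 1, 1)
  λ_4+ρ ↦ (1, 0, 0, 0, 2)
  λ_5+ρ ↦ (1, 0, 0, 0, 2)
  λ_6+ρ ↦ (1, 0, 0, 0, 2)
  λ_7+ρ ↦ (0, 1, 0, 2, 0)
  λ_8+ρ ↦ (0, 0, 1, 0, 3)
  λ_9+ρ ↦ (0, 2, 0, 1, 1)
  λ_10+ρ ↦ (1, 0, 0, 0, 2)
  λ_11+ρ ↦ (0, 0, 1, 0, 3)
  λ_12+ρ ↦ (0, 2, 0, 1, 1)
  λ_13+ρ ↦ (0, 1, 0, 2, 0)

These 13 weights hit 4 W_5-dot-orbits; sizes (3, 5, 3, 2):

[[1, 7, 13], [2, 4, 5, 6, 10], [3, 9, 12], [8, 11]]


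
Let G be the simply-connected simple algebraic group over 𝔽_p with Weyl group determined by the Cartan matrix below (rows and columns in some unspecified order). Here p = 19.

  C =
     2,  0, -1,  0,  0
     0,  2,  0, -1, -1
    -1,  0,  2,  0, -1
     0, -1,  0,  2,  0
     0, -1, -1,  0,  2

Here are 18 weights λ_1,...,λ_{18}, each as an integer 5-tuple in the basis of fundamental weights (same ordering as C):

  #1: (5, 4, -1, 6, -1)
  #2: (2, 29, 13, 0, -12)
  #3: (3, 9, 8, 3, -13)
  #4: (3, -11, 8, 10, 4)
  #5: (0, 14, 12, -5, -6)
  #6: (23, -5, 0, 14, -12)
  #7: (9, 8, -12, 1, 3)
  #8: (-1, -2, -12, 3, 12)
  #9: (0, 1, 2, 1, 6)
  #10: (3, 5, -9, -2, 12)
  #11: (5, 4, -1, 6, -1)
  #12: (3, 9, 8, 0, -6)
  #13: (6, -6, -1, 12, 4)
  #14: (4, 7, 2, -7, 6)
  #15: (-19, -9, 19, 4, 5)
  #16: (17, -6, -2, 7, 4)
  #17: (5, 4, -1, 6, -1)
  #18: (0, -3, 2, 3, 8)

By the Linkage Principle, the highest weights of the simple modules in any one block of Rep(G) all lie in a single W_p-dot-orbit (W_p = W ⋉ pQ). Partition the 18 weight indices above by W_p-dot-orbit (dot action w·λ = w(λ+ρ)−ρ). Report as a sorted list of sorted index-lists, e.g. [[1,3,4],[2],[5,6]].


A_5 Cartan matrix, 5 simple roots permuted; ρ=(1,1,1,1,1).

Alcove-folded reps (p=19, 18 weights, presented ϖ-order):

  λ_1 → (6, 5, 0, 7, 0) · λ_2 → (11, 1, 0, 3, 1) · λ_3 → (1, 2, 3, 2, 7) · λ_4 → (4, 5, 4, 1, 5) · λ_5 → (4, 5, 4, 1, 5) · λ_6 → (4, 5, 4, 1, 5) · λ_7 → (1, 2, 3, 2, 7) · λ_8 → (11, 1, 0, 3, 1) · λ_9 → (1, 2, 3, 2, 7) · λ_10 → (4, 5, 4, 1, 5) · λ_11 → (6, 5, 0, 7, 0) · λ_12 → (4, 5, 4, 1, 5) · λ_13 → (6, 5, 0, 7, 0) · λ_14 → (1, 2, 3, 2, 7) · λ_15 → (11, 1, 0, 3, 1) · λ_16 → (11, 1, 0, 3, 1) · λ_17 → (6, 5, 0, 7, 0) · λ_18 → (1, 2, 3, 2, 7)

Grouping the 18 weights by Ā_19-representative: 4 linkage classes.

[[1, 11, 13, 17], [2, 8, 15, 16], [3, 7, 9, 14, 18], [4, 5, 6, 10, 12]]


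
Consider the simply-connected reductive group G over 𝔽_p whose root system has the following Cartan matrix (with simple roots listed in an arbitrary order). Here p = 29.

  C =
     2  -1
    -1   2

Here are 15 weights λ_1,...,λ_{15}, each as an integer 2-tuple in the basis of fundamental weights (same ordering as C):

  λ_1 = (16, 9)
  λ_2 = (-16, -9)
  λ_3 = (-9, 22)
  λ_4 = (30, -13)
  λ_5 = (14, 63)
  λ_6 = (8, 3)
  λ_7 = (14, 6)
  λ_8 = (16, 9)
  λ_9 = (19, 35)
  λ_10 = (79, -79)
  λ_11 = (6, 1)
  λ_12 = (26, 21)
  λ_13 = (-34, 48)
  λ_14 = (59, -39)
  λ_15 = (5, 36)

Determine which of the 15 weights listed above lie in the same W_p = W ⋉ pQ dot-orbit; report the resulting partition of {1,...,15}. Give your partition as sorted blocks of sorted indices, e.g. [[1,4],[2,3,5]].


Cartan matrix: type A_2 (|W|=6); un-permuting the 2 rows.

Alcove-folded reps (p=29, 15 weights, presented ϖ-order):

  [1] (17, 10)
  [2] (8, 15)
  [3] (8, 15)
  [4] (17, 10)
  [5] (8, 15)
  [6] (9, 4)
  [7] (15, 7)
  [8] (17, 10)
  [9] (7, 2)
  [10] (7, 2)
  [11] (7, 2)
  [12] (7, 2)
  [13] (9, 4)
  [14] (7, 2)
  [15] (8, 15)

Partition of {1..15} into 5 W_29-dot-orbits:

[[1, 4, 8], [2, 3, 5, 15], [6, 13], [7], [9, 10, 11, 12, 14]]


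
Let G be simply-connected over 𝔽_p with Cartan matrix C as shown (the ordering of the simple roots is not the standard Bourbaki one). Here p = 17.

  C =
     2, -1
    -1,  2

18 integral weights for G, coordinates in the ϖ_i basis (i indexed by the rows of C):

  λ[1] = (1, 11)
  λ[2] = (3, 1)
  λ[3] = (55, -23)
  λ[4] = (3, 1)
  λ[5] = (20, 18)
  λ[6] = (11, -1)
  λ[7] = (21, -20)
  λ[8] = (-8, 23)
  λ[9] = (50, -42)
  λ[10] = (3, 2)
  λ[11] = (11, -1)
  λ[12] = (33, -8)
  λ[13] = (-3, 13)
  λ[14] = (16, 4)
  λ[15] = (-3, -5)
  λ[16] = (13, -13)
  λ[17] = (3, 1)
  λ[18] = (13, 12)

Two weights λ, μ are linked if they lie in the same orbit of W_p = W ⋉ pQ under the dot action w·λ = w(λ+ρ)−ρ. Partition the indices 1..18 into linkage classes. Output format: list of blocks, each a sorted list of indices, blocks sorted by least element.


Type A_2, rank 2, |W|=6; reorder rows/cols to standard.

Ā_17 reps of the 18 weights (A_2, coords as presented):

  λ_1+ρ ↦ (2, 12) · λ_2+ρ ↦ (4, 2) · λ_3+ρ ↦ (12, 0) · λ_4+ρ ↦ (4, 2) · λ_5+ρ ↦ (4, 2) · λ_6+ρ ↦ (12, 0) · λ_7+ρ ↦ (2, 12) · λ_8+ρ ↦ (0, 10) · λ_9+ρ ↦ (0, 10) · λ_10+ρ ↦ (4, 3) · λ_11+ρ ↦ (12, 0) · λ_12+ρ ↦ (0, 10) · λ_13+ρ ↦ (2, 12) · λ_14+ρ ↦ (12, 0) · λ_15+ρ ↦ (4, 2) · λ_16+ρ ↦ (2, 12) · λ_17+ρ ↦ (4, 2) · λ_18+ρ ↦ (4, 3)

These 18 weights hit 5 W_17-dot-orbits; sizes (4, 5, 4, 3, 2):

[[1, 7, 13, 16], [2, 4, 5, 15, 17], [3, 6, 11, 14], [8, 9, 12], [10, 18]]


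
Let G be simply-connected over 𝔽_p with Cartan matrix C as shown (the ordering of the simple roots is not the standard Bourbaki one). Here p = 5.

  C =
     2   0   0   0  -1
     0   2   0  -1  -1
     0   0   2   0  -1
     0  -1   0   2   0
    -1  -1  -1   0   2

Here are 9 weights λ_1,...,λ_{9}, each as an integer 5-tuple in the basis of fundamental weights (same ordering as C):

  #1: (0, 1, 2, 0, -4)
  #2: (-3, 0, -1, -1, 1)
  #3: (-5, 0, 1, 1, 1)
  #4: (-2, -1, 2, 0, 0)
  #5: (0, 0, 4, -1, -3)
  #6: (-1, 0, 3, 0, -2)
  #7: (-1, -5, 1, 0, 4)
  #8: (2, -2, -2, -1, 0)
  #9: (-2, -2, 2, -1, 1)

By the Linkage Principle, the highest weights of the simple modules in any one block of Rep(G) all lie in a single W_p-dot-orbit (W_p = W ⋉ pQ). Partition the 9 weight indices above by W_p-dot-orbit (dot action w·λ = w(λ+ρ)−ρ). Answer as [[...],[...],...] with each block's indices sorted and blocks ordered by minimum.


Type D_5, rank 5, |W|=1920; reorder rows/cols to standard.

Alcove-folded reps (p=5, 9 weights, presented ϖ-order):

    λ_1+ρ ↦ (2, 1, 0, 0, 0)
    λ_2+ρ ↦ (2, 1, 0, 0, 0)
    λ_3+ρ ↦ (2, 1, 0, 0, 0)
    λ_4+ρ ↦ (1, 0, 3, 1, 0)
    λ_5+ρ ↦ (1, 0, 3, 1, 0)
    λ_6+ρ ↦ (1, 0, 3, 1, 0)
    λ_7+ρ ↦ (2, 1, 0, 0, 0)
    λ_8+ρ ↦ (2, 1, 0, 0, 0)
    λ_9+ρ ↦ (1, 0, 3, 1, 0)

These 9 weights hit 2 W_5-dot-orbits; sizes (5, 4):

[[1, 2, 3, 7, 8], [4, 5, 6, 9]]


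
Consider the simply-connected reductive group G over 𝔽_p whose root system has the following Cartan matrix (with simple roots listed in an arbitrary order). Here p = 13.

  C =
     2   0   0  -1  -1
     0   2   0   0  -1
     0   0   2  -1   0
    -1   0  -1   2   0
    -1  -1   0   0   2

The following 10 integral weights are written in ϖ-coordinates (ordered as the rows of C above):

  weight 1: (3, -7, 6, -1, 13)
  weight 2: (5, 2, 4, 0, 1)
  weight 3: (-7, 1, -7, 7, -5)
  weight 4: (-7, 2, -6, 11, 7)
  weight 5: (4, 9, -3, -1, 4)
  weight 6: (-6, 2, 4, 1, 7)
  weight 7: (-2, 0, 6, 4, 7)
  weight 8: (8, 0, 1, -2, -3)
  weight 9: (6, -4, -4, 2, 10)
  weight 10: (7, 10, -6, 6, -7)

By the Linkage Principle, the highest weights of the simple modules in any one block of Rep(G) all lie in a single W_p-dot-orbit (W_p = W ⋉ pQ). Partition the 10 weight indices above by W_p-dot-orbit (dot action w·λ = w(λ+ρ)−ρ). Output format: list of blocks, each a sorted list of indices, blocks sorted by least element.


Cartan matrix: type A_5 (|W|=720); un-permuting the 5 rows.

Folding the 10 weights λ_j+ρ into Ā_13 (reps in the given 5-coord order):

  λ_1+ρ ↦ (1, 6, 0, 4, 1)
  λ_2+ρ ↦ (6, 1, 1, 1, 1)
  λ_3+ρ ↦ (2, 2, 2, 0, 4)
  λ_4+ρ ↦ (6, 1, 1, 1, 1)
  λ_5+ρ ↦ (2, 3, 2, 3, 3)
  λ_6+ρ ↦ (2, 3, 2, 3, 3)
  λ_7+ρ ↦ (1, 6, 0, 4, 1)
  λ_8+ρ ↦ (6, 1, 1, 1, 1)
  λ_9+ρ ↦ (2, 3, 2, 3, 3)
  λ_10+ρ ↦ (2, 2, 2, 0, 4)

These 10 weights hit 4 W_13-dot-orbits; sizes (2, 3, 2, 3):

[[1, 7], [2, 4, 8], [3, 10], [5, 6, 9]]


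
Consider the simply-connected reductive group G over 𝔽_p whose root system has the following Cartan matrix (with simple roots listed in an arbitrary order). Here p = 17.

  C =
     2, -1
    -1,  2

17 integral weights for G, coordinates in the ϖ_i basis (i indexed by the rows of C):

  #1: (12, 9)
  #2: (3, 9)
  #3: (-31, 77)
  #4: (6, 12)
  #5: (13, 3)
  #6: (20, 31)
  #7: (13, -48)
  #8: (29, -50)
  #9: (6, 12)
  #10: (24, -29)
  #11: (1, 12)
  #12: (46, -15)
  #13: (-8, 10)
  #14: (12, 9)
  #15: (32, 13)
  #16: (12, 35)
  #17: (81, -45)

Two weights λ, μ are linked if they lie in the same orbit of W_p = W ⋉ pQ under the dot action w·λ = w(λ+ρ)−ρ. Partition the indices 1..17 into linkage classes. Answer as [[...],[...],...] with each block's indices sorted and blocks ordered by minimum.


Type A_2, rank 2, |W|=6; reorder rows/cols to standard.

W_17-reps of the 17 weights in Ā_17 (same 2-coord order as C):

    1: (7, 4)
    2: (4, 10)
    3: (4, 10)
    4: (4, 10)
    5: (13, 3)
    6: (2, 13)
    7: (13, 3)
    8: (2, 13)
    9: (4, 10)
    10: (8, 6)
    11: (2, 13)
    12: (13, 3)
    13: (7, 4)
    14: (7, 4)
    15: (13, 3)
    16: (2, 13)
    17: (4, 10)

Partition of {1..17} into 5 W_17-dot-orbits:

[[1, 13, 14], [2, 3, 4, 9, 17], [5, 7, 12, 15], [6, 8, 11, 16], [10]]


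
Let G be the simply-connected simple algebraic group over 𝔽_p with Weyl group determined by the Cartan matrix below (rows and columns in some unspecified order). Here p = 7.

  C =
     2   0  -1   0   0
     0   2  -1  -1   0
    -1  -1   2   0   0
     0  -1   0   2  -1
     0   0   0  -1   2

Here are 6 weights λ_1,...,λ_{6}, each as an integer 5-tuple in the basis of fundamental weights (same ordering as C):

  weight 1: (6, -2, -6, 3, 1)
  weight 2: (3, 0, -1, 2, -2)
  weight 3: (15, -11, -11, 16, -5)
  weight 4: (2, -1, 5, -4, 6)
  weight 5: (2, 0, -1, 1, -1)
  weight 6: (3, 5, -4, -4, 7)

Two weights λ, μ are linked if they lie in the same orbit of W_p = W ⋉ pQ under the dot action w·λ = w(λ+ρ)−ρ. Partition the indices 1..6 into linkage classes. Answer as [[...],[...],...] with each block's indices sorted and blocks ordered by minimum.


Dynkin diagram of C (from the 8 off-diagonal −1 entries): A_5.

λ_j+ρ reflected into Ā_7 (⟨·,θ^∨⟩≤7); 5-tuples as given:

  1: (1, 3, 1, 2, 0);  2: (3, 1, 0, 2, 0);  3: (3, 1, 0, 2, 0);  4: (3, 1, 0, 2, 0);  5: (3, 1, 0, 2, 0);  6: (3, 1, 0, 2, 0)

2 distinct reps among the 6 weights ⇒ 2 W_7-linkage classes:

[[1], [2, 3, 4, 5, 6]]


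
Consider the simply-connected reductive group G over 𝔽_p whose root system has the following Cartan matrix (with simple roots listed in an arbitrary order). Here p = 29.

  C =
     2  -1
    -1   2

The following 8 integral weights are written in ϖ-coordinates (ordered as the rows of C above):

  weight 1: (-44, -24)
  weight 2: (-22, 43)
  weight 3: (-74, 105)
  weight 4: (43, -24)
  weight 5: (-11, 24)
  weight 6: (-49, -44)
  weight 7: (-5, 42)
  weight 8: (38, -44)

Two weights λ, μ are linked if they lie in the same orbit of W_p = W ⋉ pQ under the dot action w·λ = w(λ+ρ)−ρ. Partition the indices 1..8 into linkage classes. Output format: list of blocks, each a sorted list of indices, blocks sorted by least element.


Root system A_2: the 2×2 matrix C matches after relabeling.

Alcove-folded reps (p=29, 8 weights, presented ϖ-order):

  [1] (6, 8) · [2] (6, 8) · [3] (10, 15) · [4] (6, 8) · [5] (10, 15) · [6] (10, 15) · [7] (10, 15) · [8] (10, 15)

These 8 weights hit 2 W_29-dot-orbits; sizes (3, 5):

[[1, 2, 4], [3, 5, 6, 7, 8]]


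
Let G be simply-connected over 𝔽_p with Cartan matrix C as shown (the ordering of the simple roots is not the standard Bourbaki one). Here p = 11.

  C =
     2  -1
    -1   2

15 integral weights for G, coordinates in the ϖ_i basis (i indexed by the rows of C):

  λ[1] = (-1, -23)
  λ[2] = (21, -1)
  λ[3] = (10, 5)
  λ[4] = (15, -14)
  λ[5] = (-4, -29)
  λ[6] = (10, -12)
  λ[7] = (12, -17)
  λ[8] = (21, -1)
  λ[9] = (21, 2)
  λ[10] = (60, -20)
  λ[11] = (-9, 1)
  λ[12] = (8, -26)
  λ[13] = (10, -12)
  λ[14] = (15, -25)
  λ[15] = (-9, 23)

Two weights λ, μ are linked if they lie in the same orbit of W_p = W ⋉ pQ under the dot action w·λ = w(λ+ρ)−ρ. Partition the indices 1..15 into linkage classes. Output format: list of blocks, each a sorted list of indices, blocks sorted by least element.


Type A_2, rank 2, |W|=6; reorder rows/cols to standard.

Each λ_j+ρ reduced to Ā_11; 2-tuples below use C's row order:

    [1] (0, 11)
    [2] (0, 11)
    [3] (5, 0)
    [4] (2, 6)
    [5] (3, 2)
    [6] (0, 11)
    [7] (2, 6)
    [8] (0, 11)
    [9] (3, 8)
    [10] (2, 6)
    [11] (2, 6)
    [12] (3, 2)
    [13] (0, 11)
    [14] (3, 2)
    [15] (3, 2)

5 distinct reps among the 15 weights ⇒ 5 W_11-linkage classes:

[[1, 2, 6, 8, 13], [3], [4, 7, 10, 11], [5, 12, 14, 15], [9]]


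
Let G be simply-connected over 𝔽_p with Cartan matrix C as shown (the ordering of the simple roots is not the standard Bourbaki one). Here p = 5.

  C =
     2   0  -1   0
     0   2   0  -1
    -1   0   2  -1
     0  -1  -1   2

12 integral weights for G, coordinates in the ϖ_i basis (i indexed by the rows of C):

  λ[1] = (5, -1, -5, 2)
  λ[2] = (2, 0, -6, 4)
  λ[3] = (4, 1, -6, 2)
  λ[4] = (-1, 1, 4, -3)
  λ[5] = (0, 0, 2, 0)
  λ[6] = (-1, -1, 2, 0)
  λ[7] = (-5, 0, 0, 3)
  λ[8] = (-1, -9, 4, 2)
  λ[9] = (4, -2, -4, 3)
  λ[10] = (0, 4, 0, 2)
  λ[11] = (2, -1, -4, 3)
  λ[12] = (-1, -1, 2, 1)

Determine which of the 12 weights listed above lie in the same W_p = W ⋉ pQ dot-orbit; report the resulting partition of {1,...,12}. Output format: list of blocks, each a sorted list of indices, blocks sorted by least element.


Dynkin diagram of C (from the 6 off-diagonal −1 entries): A_4.

Alcove-folded reps (p=5, 12 weights, presented ϖ-order):

    λ_1 → (1, 0, 3, 0)
    λ_2 → (1, 0, 3, 0)
    λ_3 → (0, 0, 3, 2)
    λ_4 → (0, 0, 3, 2)
    λ_5 → (0, 0, 3, 1)
    λ_6 → (0, 0, 3, 1)
    λ_7 → (0, 0, 3, 1)
    λ_8 → (0, 0, 3, 2)
    λ_9 → (1, 0, 3, 0)
    λ_10 → (1, 0, 3, 0)
    λ_11 → (0, 0, 3, 1)
    λ_12 → (0, 0, 3, 2)

Linkage partition of the 12 weights (3 classes, p=5):

[[1, 2, 9, 10], [3, 4, 8, 12], [5, 6, 7, 11]]


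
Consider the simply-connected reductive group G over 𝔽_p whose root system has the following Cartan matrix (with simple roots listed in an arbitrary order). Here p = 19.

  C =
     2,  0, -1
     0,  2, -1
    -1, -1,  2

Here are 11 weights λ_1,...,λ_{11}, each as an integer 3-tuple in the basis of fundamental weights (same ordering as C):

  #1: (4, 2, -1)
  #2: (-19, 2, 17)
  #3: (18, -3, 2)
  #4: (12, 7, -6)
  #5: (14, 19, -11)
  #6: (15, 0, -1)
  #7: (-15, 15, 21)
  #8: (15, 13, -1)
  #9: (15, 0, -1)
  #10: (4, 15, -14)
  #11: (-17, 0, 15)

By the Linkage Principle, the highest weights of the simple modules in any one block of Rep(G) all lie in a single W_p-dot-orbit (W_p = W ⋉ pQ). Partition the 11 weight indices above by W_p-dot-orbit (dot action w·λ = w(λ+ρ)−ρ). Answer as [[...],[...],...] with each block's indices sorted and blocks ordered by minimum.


A_3 Cartan matrix, 3 simple roots permuted; ρ=(1,1,1).

Folding the 11 weights λ_j+ρ into Ā_19 (reps in the given 3-coord order):

  λ_1 → (5, 3, 0)
  λ_2 → (16, 1, 0)
  λ_3 → (16, 1, 0)
  λ_4 → (8, 3, 5)
  λ_5 → (1, 4, 9)
  λ_6 → (16, 1, 0)
  λ_7 → (5, 3, 0)
  λ_8 → (5, 3, 0)
  λ_9 → (16, 1, 0)
  λ_10 → (8, 3, 5)
  λ_11 → (16, 1, 0)

Grouping the 11 weights by Ā_19-representative: 4 linkage classes.

[[1, 7, 8], [2, 3, 6, 9, 11], [4, 10], [5]]


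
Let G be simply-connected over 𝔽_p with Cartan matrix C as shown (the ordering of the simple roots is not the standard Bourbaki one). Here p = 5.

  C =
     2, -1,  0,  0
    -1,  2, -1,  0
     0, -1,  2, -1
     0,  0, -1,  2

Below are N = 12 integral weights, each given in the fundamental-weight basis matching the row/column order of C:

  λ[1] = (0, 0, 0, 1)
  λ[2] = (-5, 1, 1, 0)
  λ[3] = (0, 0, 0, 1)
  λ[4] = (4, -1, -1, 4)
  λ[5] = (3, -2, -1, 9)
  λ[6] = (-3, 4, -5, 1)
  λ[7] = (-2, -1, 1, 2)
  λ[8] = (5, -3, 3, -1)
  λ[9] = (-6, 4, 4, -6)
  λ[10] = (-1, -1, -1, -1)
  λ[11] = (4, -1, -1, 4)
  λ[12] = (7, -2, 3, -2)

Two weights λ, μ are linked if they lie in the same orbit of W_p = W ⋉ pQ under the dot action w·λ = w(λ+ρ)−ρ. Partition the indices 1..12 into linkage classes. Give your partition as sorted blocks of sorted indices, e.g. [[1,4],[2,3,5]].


Cartan matrix: type A_4 (|W|=120); un-permuting the 4 rows.

Alcove-folded reps (p=5, 12 weights, presented ϖ-order):

    1: (1, 1, 1, 2)
    2: (2, 2, 0, 1)
    3: (1, 1, 1, 2)
    4: (0, 0, 0, 0)
    5: (0, 1, 1, 3)
    6: (1, 1, 1, 2)
    7: (0, 1, 1, 3)
    8: (1, 1, 1, 2)
    9: (0, 0, 0, 0)
    10: (0, 0, 0, 0)
    11: (0, 0, 0, 0)
    12: (1, 1, 1, 2)

Partition of {1..12} into 4 W_5-dot-orbits:

[[1, 3, 6, 8, 12], [2], [4, 9, 10, 11], [5, 7]]


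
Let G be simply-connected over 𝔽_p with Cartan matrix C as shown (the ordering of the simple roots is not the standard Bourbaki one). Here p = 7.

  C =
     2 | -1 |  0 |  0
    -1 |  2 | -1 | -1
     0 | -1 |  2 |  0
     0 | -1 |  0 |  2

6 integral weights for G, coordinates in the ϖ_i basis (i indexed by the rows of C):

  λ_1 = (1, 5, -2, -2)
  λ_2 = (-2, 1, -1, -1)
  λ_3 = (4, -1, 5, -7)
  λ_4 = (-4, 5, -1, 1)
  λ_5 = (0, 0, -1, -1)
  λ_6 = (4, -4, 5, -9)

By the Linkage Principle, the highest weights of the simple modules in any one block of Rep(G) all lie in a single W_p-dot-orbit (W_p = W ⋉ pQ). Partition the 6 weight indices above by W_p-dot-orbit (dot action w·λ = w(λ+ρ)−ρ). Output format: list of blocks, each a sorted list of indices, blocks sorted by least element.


C ↔ D_4 under row/col permutation; |W(D_4)| = 192.

Ā_7 reps of the 6 weights (D_4, coords as presented):

  λ_1 → (1, 1, 0, 0)
  λ_2 → (1, 1, 0, 0)
  λ_3 → (1, 1, 0, 0)
  λ_4 → (2, 0, 1, 1)
  λ_5 → (1, 1, 0, 0)
  λ_6 → (2, 0, 1, 1)

Partition of {1..6} into 2 W_7-dot-orbits:

[[1, 2, 3, 5], [4, 6]]


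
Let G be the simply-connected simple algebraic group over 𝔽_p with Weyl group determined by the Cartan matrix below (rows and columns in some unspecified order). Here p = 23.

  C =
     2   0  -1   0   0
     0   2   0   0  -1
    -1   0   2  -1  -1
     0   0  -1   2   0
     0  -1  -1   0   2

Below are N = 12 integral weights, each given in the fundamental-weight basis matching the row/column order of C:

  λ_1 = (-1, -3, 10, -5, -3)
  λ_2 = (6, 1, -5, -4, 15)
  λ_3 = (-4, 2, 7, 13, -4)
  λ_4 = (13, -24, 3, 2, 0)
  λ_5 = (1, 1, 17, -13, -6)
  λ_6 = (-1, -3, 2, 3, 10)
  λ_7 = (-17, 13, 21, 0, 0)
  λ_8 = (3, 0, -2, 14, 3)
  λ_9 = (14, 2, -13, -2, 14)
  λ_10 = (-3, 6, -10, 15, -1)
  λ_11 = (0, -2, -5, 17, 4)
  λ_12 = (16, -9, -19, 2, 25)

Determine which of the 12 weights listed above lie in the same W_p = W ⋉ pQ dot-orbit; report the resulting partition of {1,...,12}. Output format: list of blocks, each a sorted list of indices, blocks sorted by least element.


Dynkin diagram of C (from the 8 off-diagonal −1 entries): D_5.

W_23-reps of the 12 weights in Ā_23 (same 5-coord order as C):

    1: (0, 2, 3, 4, 2)
    2: (0, 2, 3, 4, 2)
    3: (3, 1, 1, 14, 0)
    4: (3, 1, 1, 14, 0)
    5: (2, 3, 1, 12, 2)
    6: (0, 2, 3, 4, 2)
    7: (1, 6, 0, 14, 1)
    8: (3, 1, 1, 14, 0)
    9: (2, 3, 1, 12, 2)
    10: (0, 2, 3, 4, 2)
    11: (3, 1, 1, 14, 0)
    12: (2, 3, 1, 12, 2)

Grouping the 12 weights by Ā_23-representative: 4 linkage classes.

[[1, 2, 6, 10], [3, 4, 8, 11], [5, 9, 12], [7]]
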